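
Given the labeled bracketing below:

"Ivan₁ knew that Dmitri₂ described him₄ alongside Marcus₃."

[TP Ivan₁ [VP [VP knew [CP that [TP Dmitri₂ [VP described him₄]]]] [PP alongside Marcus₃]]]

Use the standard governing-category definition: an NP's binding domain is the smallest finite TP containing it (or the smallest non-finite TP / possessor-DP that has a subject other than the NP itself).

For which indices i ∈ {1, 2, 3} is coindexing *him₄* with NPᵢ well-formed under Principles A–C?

*him* is a pronoun, so Principle B applies: it must be free in its binding domain.
Binding domain of *him₄*: the embedded TP, whose subject is Dmitri₂.
*Ivan₁* c-commands the pronoun but from outside its binding domain, and is not c-commanded by it → coindexation permitted.
*Dmitri₂* c-commands the pronoun within its binding domain → coindexation would violate Principle B.
*Marcus₃* and the pronoun do not c-command one another → neither Principle B nor Principle C is at stake; coindexation permitted.

{1, 3}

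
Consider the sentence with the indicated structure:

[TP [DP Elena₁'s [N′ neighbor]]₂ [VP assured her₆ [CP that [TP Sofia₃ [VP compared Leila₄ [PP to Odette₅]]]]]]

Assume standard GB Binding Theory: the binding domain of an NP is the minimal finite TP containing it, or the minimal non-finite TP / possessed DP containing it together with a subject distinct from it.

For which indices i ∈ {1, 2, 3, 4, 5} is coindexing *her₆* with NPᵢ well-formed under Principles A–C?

{1}

*her* is a pronoun, so Principle B applies: it must be free in its binding domain.
Binding domain of *her₆*: the matrix TP, whose subject is [Elena₁'s neighbor]₂.
*Elena₁* and the pronoun do not c-command one another → neither Principle B nor Principle C is at stake; coindexation permitted.
*[Elena₁'s neighbor]₂* c-commands the pronoun within its binding domain → coindexation would violate Principle B.
*Sofia₃*: the pronoun c-commands this R-expression → coindexation would violate Principle C on *Sofia₃*.
*Leila₄*: the pronoun c-commands this R-expression → coindexation would violate Principle C on *Leila₄*.
*Odette₅*: the pronoun c-commands this R-expression → coindexation would violate Principle C on *Odette₅*.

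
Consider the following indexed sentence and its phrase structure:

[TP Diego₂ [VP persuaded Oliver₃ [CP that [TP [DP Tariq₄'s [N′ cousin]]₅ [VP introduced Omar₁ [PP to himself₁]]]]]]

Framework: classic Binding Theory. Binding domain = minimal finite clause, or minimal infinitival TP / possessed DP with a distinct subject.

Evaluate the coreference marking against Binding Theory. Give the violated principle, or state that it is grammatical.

The two coindexed NPs are *Omar₁* and *himself₁*.
*himself₁* is an anaphor; its binding domain is the embedded TP, whose subject is [Tariq₄'s cousin]₅. *Omar₁* c-commands it within that domain and shares its index, so Principle A is satisfied.
*Omar₁* is an R-expression; *himself₁* does not c-command it, and no other NP shares its index, so Principle C is satisfied.
All principles are respected.

grammatical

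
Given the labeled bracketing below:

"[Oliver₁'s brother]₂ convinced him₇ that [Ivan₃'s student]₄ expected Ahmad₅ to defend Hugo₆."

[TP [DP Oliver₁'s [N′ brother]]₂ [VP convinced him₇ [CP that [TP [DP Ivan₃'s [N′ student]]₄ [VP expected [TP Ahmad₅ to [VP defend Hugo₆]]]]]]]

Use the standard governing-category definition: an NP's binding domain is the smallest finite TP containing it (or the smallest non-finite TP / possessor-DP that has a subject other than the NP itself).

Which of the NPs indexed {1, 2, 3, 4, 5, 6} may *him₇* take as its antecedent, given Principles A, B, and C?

{1}

*him* is a pronoun, so Principle B applies: it must be free in its binding domain.
Binding domain of *him₇*: the matrix TP, whose subject is [Oliver₁'s brother]₂.
*Oliver₁* and the pronoun do not c-command one another → neither Principle B nor Principle C is at stake; coindexation permitted.
*[Oliver₁'s brother]₂* c-commands the pronoun within its binding domain → coindexation would violate Principle B.
*Ivan₃*: the pronoun c-commands this R-expression → coindexation would violate Principle C on *Ivan₃*.
*[Ivan₃'s student]₄*: the pronoun c-commands this R-expression → coindexation would violate Principle C on *[Ivan₃'s student]₄*.
*Ahmad₅*: the pronoun c-commands this R-expression → coindexation would violate Principle C on *Ahmad₅*.
*Hugo₆*: the pronoun c-commands this R-expression → coindexation would violate Principle C on *Hugo₆*.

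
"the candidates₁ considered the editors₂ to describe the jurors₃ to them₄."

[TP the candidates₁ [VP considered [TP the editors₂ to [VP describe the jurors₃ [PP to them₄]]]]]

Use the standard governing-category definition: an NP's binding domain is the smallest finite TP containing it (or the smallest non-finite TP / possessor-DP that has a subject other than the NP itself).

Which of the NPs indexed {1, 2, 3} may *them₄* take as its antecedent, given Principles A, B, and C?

{1}

*them* is a pronoun, so Principle B applies: it must be free in its binding domain.
Binding domain of *them₄*: the embedded TP, whose subject is the editors₂.
*the candidates₁* c-commands the pronoun but from outside its binding domain, and is not c-commanded by it → coindexation permitted.
*the editors₂* c-commands the pronoun within its binding domain → coindexation would violate Principle B.
*the jurors₃* c-commands the pronoun within its binding domain → coindexation would violate Principle B.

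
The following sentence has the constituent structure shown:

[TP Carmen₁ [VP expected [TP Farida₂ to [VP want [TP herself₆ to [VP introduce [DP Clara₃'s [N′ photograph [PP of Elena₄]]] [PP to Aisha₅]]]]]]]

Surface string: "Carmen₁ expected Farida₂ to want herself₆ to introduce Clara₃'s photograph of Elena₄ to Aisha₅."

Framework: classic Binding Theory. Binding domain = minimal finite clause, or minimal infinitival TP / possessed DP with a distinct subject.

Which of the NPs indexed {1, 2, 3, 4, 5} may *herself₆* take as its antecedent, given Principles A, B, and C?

{2}

*herself* is an anaphor, so Principle A applies: it must be bound in its binding domain.
Binding domain of *herself₆*: the embedded TP, whose subject is Farida₂.
*Carmen₁* c-commands the anaphor but is outside its binding domain → cannot satisfy Principle A.
*Farida₂* c-commands the anaphor within its binding domain → licit binder.
*Clara₃* does not c-command the anaphor → cannot bind it.
*Elena₄* does not c-command the anaphor → cannot bind it.
*Aisha₅* does not c-command the anaphor → cannot bind it.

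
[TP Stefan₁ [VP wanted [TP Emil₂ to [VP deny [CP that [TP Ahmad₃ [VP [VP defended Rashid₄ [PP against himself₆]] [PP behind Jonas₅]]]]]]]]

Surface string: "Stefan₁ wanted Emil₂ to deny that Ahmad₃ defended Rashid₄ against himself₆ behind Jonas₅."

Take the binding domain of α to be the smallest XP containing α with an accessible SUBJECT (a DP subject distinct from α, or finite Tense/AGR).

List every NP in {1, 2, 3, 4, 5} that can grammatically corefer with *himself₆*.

{3, 4}

*himself* is an anaphor, so Principle A applies: it must be bound in its binding domain.
Binding domain of *himself₆*: the embedded TP, whose subject is Ahmad₃.
*Stefan₁* c-commands the anaphor but is outside its binding domain → cannot satisfy Principle A.
*Emil₂* c-commands the anaphor but is outside its binding domain → cannot satisfy Principle A.
*Ahmad₃* c-commands the anaphor within its binding domain → licit binder.
*Rashid₄* c-commands the anaphor within its binding domain → licit binder.
*Jonas₅* does not c-command the anaphor → cannot bind it.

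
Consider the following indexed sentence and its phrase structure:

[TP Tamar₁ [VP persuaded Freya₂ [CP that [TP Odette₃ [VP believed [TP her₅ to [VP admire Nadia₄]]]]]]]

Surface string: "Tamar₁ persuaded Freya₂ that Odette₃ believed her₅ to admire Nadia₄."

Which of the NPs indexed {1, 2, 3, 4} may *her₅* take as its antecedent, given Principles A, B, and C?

{1, 2}

*her* is a pronoun, so Principle B applies: it must be free in its binding domain.
Binding domain of *her₅*: the embedded TP, whose subject is Odette₃.
*Tamar₁* c-commands the pronoun but from outside its binding domain, and is not c-commanded by it → coindexation permitted.
*Freya₂* c-commands the pronoun but from outside its binding domain, and is not c-commanded by it → coindexation permitted.
*Odette₃* c-commands the pronoun within its binding domain → coindexation would violate Principle B.
*Nadia₄*: the pronoun c-commands this R-expression → coindexation would violate Principle C on *Nadia₄*.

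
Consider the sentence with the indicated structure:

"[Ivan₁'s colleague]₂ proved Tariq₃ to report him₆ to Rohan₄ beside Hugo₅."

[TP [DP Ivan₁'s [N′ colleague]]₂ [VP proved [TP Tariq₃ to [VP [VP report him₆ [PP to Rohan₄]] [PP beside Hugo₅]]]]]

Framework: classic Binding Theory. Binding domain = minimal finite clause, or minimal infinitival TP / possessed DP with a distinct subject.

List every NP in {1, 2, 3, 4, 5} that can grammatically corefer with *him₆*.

*him* is a pronoun, so Principle B applies: it must be free in its binding domain.
Binding domain of *him₆*: the embedded TP, whose subject is Tariq₃.
*Ivan₁* and the pronoun do not c-command one another → neither Principle B nor Principle C is at stake; coindexation permitted.
*[Ivan₁'s colleague]₂* c-commands the pronoun but from outside its binding domain, and is not c-commanded by it → coindexation permitted.
*Tariq₃* c-commands the pronoun within its binding domain → coindexation would violate Principle B.
*Rohan₄*: the pronoun c-commands this R-expression → coindexation would violate Principle C on *Rohan₄*.
*Hugo₅* and the pronoun do not c-command one another → neither Principle B nor Principle C is at stake; coindexation permitted.

{1, 2, 5}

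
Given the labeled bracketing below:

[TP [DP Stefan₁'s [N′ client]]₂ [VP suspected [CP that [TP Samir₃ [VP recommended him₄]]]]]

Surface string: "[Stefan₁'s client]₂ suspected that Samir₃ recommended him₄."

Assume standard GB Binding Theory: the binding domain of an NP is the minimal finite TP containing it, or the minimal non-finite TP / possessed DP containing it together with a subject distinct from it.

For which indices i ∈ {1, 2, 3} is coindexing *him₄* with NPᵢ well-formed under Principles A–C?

{1, 2}

*him* is a pronoun, so Principle B applies: it must be free in its binding domain.
Binding domain of *him₄*: the embedded TP, whose subject is Samir₃.
*Stefan₁* and the pronoun do not c-command one another → neither Principle B nor Principle C is at stake; coindexation permitted.
*[Stefan₁'s client]₂* c-commands the pronoun but from outside its binding domain, and is not c-commanded by it → coindexation permitted.
*Samir₃* c-commands the pronoun within its binding domain → coindexation would violate Principle B.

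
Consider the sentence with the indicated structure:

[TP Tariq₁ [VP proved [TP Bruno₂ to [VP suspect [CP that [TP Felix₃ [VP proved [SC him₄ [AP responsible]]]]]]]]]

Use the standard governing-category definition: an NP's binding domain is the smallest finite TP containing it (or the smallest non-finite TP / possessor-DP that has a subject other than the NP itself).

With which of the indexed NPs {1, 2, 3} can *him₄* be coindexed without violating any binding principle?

*him* is a pronoun, so Principle B applies: it must be free in its binding domain.
Binding domain of *him₄*: the embedded TP, whose subject is Felix₃.
*Tariq₁* c-commands the pronoun but from outside its binding domain, and is not c-commanded by it → coindexation permitted.
*Bruno₂* c-commands the pronoun but from outside its binding domain, and is not c-commanded by it → coindexation permitted.
*Felix₃* c-commands the pronoun within its binding domain → coindexation would violate Principle B.

{1, 2}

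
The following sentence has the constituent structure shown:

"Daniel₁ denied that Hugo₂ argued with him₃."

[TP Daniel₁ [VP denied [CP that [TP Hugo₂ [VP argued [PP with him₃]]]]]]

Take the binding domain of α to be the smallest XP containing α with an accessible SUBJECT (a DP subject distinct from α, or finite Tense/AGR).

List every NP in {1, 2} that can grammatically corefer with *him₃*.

*him* is a pronoun, so Principle B applies: it must be free in its binding domain.
Binding domain of *him₃*: the embedded TP, whose subject is Hugo₂.
*Daniel₁* c-commands the pronoun but from outside its binding domain, and is not c-commanded by it → coindexation permitted.
*Hugo₂* c-commands the pronoun within its binding domain → coindexation would violate Principle B.

{1}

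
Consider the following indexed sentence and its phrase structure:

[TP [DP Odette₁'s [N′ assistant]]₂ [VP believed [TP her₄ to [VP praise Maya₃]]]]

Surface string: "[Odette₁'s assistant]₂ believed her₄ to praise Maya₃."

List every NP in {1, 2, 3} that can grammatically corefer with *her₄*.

*her* is a pronoun, so Principle B applies: it must be free in its binding domain.
Binding domain of *her₄*: the matrix TP, whose subject is [Odette₁'s assistant]₂.
*Odette₁* and the pronoun do not c-command one another → neither Principle B nor Principle C is at stake; coindexation permitted.
*[Odette₁'s assistant]₂* c-commands the pronoun within its binding domain → coindexation would violate Principle B.
*Maya₃*: the pronoun c-commands this R-expression → coindexation would violate Principle C on *Maya₃*.

{1}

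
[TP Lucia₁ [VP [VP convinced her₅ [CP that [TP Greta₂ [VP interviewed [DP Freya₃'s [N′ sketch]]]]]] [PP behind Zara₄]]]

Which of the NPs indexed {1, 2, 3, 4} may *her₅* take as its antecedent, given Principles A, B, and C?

{4}

*her* is a pronoun, so Principle B applies: it must be free in its binding domain.
Binding domain of *her₅*: the matrix TP, whose subject is Lucia₁.
*Lucia₁* c-commands the pronoun within its binding domain → coindexation would violate Principle B.
*Greta₂*: the pronoun c-commands this R-expression → coindexation would violate Principle C on *Greta₂*.
*Freya₃*: the pronoun c-commands this R-expression → coindexation would violate Principle C on *Freya₃*.
*Zara₄* and the pronoun do not c-command one another → neither Principle B nor Principle C is at stake; coindexation permitted.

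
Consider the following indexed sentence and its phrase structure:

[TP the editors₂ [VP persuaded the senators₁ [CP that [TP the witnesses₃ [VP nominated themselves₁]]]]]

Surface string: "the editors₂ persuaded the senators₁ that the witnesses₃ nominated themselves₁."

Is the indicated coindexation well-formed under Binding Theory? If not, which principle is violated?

Principle A

The two coindexed NPs are *the senators₁* and *themselves₁*.
*themselves₁* is an anaphor. Principle A requires it to be bound within its binding domain — the embedded TP, whose subject is the witnesses₃.
Within that domain it is c-commanded by *the witnesses₃*, which does not share its index.
*the senators₁* does c-command the anaphor, but from outside its binding domain.
The anaphor is unbound in its domain → Principle A violation.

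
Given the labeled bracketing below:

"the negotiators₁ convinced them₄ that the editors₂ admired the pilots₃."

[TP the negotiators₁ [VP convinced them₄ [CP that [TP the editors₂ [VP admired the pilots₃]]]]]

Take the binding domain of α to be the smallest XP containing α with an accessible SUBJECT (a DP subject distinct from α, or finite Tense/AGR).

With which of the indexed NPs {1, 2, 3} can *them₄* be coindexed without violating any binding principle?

none

*them* is a pronoun, so Principle B applies: it must be free in its binding domain.
Binding domain of *them₄*: the matrix TP, whose subject is the negotiators₁.
*the negotiators₁* c-commands the pronoun within its binding domain → coindexation would violate Principle B.
*the editors₂*: the pronoun c-commands this R-expression → coindexation would violate Principle C on *the editors₂*.
*the pilots₃*: the pronoun c-commands this R-expression → coindexation would violate Principle C on *the pilots₃*.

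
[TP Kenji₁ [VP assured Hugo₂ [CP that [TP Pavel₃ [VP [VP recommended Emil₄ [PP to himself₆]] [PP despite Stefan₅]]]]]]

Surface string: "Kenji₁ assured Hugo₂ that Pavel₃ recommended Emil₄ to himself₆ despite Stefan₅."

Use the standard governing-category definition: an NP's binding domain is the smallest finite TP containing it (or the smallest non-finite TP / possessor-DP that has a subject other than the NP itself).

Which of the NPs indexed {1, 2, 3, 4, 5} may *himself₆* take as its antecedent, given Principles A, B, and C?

*himself* is an anaphor, so Principle A applies: it must be bound in its binding domain.
Binding domain of *himself₆*: the embedded TP, whose subject is Pavel₃.
*Kenji₁* c-commands the anaphor but is outside its binding domain → cannot satisfy Principle A.
*Hugo₂* c-commands the anaphor but is outside its binding domain → cannot satisfy Principle A.
*Pavel₃* c-commands the anaphor within its binding domain → licit binder.
*Emil₄* c-commands the anaphor within its binding domain → licit binder.
*Stefan₅* does not c-command the anaphor → cannot bind it.

{3, 4}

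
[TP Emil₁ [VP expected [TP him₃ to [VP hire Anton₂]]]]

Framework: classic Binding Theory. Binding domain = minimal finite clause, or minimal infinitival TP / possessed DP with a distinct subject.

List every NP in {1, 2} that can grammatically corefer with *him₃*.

none

*him* is a pronoun, so Principle B applies: it must be free in its binding domain.
Binding domain of *him₃*: the matrix TP, whose subject is Emil₁.
*Emil₁* c-commands the pronoun within its binding domain → coindexation would violate Principle B.
*Anton₂*: the pronoun c-commands this R-expression → coindexation would violate Principle C on *Anton₂*.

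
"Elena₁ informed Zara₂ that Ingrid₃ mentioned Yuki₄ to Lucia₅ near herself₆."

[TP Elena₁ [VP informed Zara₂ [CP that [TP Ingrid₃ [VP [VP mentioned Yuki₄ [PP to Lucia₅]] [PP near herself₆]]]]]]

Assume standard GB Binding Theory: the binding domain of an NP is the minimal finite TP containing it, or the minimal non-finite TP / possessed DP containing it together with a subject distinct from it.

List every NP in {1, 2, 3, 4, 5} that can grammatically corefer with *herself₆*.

{3}

*herself* is an anaphor, so Principle A applies: it must be bound in its binding domain.
Binding domain of *herself₆*: the embedded TP, whose subject is Ingrid₃.
*Elena₁* c-commands the anaphor but is outside its binding domain → cannot satisfy Principle A.
*Zara₂* c-commands the anaphor but is outside its binding domain → cannot satisfy Principle A.
*Ingrid₃* c-commands the anaphor within its binding domain → licit binder.
*Yuki₄* does not c-command the anaphor → cannot bind it.
*Lucia₅* does not c-command the anaphor → cannot bind it.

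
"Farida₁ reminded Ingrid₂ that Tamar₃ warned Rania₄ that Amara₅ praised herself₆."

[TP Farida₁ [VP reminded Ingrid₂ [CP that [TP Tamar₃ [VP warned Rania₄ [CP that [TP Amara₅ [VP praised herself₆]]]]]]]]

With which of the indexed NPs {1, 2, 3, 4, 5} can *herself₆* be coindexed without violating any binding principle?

{5}

*herself* is an anaphor, so Principle A applies: it must be bound in its binding domain.
Binding domain of *herself₆*: the embedded TP, whose subject is Amara₅.
*Farida₁* c-commands the anaphor but is outside its binding domain → cannot satisfy Principle A.
*Ingrid₂* c-commands the anaphor but is outside its binding domain → cannot satisfy Principle A.
*Tamar₃* c-commands the anaphor but is outside its binding domain → cannot satisfy Principle A.
*Rania₄* c-commands the anaphor but is outside its binding domain → cannot satisfy Principle A.
*Amara₅* c-commands the anaphor within its binding domain → licit binder.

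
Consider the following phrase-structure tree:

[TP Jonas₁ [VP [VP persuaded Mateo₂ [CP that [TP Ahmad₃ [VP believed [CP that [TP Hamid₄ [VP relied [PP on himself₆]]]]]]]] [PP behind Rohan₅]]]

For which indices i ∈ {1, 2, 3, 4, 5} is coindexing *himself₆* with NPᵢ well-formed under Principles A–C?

{4}

*himself* is an anaphor, so Principle A applies: it must be bound in its binding domain.
Binding domain of *himself₆*: the embedded TP, whose subject is Hamid₄.
*Jonas₁* c-commands the anaphor but is outside its binding domain → cannot satisfy Principle A.
*Mateo₂* c-commands the anaphor but is outside its binding domain → cannot satisfy Principle A.
*Ahmad₃* c-commands the anaphor but is outside its binding domain → cannot satisfy Principle A.
*Hamid₄* c-commands the anaphor within its binding domain → licit binder.
*Rohan₅* does not c-command the anaphor → cannot bind it.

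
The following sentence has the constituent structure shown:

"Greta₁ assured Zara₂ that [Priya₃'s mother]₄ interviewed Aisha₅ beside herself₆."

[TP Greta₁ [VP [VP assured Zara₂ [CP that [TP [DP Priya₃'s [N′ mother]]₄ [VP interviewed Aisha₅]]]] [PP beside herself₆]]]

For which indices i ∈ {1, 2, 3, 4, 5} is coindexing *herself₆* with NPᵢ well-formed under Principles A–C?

{1}

*herself* is an anaphor, so Principle A applies: it must be bound in its binding domain.
Binding domain of *herself₆*: the matrix TP, whose subject is Greta₁.
*Greta₁* c-commands the anaphor within its binding domain → licit binder.
*Zara₂* does not c-command the anaphor → cannot bind it.
*Priya₃* does not c-command the anaphor → cannot bind it.
*[Priya₃'s mother]₄* does not c-command the anaphor → cannot bind it.
*Aisha₅* does not c-command the anaphor → cannot bind it.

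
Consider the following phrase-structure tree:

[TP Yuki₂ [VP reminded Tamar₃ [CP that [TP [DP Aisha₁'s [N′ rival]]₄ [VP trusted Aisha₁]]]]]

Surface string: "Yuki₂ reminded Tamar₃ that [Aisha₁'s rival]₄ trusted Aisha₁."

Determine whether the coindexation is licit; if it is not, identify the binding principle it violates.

The two coindexed NPs are *Aisha₁* and *Aisha₁*.
*Aisha₁* is an R-expression; no coindexed NP c-commands it, so Principle C holds.
*Aisha₁* is an R-expression; *Aisha₁* does not c-command it, and no other NP shares its index, so Principle C is satisfied.
All principles are respected.

grammatical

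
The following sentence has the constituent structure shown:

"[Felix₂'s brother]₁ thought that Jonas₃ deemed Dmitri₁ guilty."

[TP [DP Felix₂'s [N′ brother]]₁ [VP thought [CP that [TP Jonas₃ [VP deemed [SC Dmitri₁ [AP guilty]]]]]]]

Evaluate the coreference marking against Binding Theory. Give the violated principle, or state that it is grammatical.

Principle C

The two coindexed NPs are *[Felix₂'s brother]₁* and *Dmitri₁*.
*Dmitri₁* is an R-expression. Principle C requires it to be free everywhere.
*[Felix₂'s brother]₁* c-commands it and carries the same index.
The R-expression is bound → Principle C violation.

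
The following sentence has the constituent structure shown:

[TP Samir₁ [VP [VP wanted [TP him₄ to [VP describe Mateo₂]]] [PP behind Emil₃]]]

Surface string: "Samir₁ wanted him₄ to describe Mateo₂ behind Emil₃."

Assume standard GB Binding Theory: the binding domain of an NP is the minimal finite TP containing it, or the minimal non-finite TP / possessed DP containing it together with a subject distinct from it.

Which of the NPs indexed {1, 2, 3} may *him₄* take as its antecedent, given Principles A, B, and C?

{3}

*him* is a pronoun, so Principle B applies: it must be free in its binding domain.
Binding domain of *him₄*: the matrix TP, whose subject is Samir₁.
*Samir₁* c-commands the pronoun within its binding domain → coindexation would violate Principle B.
*Mateo₂*: the pronoun c-commands this R-expression → coindexation would violate Principle C on *Mateo₂*.
*Emil₃* and the pronoun do not c-command one another → neither Principle B nor Principle C is at stake; coindexation permitted.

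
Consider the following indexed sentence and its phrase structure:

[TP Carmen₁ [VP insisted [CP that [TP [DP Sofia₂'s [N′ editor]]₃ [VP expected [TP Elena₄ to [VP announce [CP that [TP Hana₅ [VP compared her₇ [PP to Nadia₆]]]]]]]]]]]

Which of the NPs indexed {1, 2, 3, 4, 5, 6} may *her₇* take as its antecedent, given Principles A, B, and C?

*her* is a pronoun, so Principle B applies: it must be free in its binding domain.
Binding domain of *her₇*: the embedded TP, whose subject is Hana₅.
*Carmen₁* c-commands the pronoun but from outside its binding domain, and is not c-commanded by it → coindexation permitted.
*Sofia₂* and the pronoun do not c-command one another → neither Principle B nor Principle C is at stake; coindexation permitted.
*[Sofia₂'s editor]₃* c-commands the pronoun but from outside its binding domain, and is not c-commanded by it → coindexation permitted.
*Elena₄* c-commands the pronoun but from outside its binding domain, and is not c-commanded by it → coindexation permitted.
*Hana₅* c-commands the pronoun within its binding domain → coindexation would violate Principle B.
*Nadia₆*: the pronoun c-commands this R-expression → coindexation would violate Principle C on *Nadia₆*.

{1, 2, 3, 4}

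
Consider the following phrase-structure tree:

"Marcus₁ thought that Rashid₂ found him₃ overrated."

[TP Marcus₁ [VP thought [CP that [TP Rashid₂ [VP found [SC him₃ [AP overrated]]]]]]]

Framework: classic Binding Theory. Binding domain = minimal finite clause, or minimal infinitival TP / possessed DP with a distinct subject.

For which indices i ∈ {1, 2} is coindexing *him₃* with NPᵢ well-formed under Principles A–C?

{1}

*him* is a pronoun, so Principle B applies: it must be free in its binding domain.
Binding domain of *him₃*: the embedded TP, whose subject is Rashid₂.
*Marcus₁* c-commands the pronoun but from outside its binding domain, and is not c-commanded by it → coindexation permitted.
*Rashid₂* c-commands the pronoun within its binding domain → coindexation would violate Principle B.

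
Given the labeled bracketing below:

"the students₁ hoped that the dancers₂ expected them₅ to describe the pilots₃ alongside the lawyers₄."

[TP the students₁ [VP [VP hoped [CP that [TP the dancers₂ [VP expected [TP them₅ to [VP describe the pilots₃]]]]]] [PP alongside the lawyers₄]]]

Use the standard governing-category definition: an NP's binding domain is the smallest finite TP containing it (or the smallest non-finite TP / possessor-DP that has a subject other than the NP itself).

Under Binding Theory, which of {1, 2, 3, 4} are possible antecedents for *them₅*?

*them* is a pronoun, so Principle B applies: it must be free in its binding domain.
Binding domain of *them₅*: the embedded TP, whose subject is the dancers₂.
*the students₁* c-commands the pronoun but from outside its binding domain, and is not c-commanded by it → coindexation permitted.
*the dancers₂* c-commands the pronoun within its binding domain → coindexation would violate Principle B.
*the pilots₃*: the pronoun c-commands this R-expression → coindexation would violate Principle C on *the pilots₃*.
*the lawyers₄* and the pronoun do not c-command one another → neither Principle B nor Principle C is at stake; coindexation permitted.

{1, 4}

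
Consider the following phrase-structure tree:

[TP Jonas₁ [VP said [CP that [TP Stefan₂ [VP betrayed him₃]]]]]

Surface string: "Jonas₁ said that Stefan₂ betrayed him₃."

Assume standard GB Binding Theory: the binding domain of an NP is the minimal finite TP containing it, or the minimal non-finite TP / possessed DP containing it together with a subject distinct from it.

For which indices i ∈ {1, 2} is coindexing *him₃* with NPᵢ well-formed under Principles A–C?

*him* is a pronoun, so Principle B applies: it must be free in its binding domain.
Binding domain of *him₃*: the embedded TP, whose subject is Stefan₂.
*Jonas₁* c-commands the pronoun but from outside its binding domain, and is not c-commanded by it → coindexation permitted.
*Stefan₂* c-commands the pronoun within its binding domain → coindexation would violate Principle B.

{1}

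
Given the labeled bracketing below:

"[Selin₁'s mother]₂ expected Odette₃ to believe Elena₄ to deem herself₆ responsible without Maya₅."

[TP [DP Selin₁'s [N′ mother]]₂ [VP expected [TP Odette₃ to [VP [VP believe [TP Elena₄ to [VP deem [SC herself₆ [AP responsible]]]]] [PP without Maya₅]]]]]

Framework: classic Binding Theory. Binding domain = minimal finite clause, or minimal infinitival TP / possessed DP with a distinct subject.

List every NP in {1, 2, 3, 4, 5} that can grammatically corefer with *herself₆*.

{4}

*herself* is an anaphor, so Principle A applies: it must be bound in its binding domain.
Binding domain of *herself₆*: the embedded TP, whose subject is Elena₄.
*Selin₁* does not c-command the anaphor → cannot bind it.
*[Selin₁'s mother]₂* c-commands the anaphor but is outside its binding domain → cannot satisfy Principle A.
*Odette₃* c-commands the anaphor but is outside its binding domain → cannot satisfy Principle A.
*Elena₄* c-commands the anaphor within its binding domain → licit binder.
*Maya₅* does not c-command the anaphor → cannot bind it.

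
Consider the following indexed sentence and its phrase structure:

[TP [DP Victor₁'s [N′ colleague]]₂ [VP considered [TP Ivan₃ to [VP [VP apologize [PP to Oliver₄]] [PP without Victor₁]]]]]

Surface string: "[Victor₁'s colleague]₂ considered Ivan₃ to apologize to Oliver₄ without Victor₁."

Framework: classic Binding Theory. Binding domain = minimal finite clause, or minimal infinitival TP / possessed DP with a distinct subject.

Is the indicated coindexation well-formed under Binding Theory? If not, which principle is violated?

The two coindexed NPs are *Victor₁* and *Victor₁*.
*Victor₁* is an R-expression; no coindexed NP c-commands it, so Principle C holds.
*Victor₁* is an R-expression; *Victor₁* does not c-command it, and no other NP shares its index, so Principle C is satisfied.
All principles are respected.

grammatical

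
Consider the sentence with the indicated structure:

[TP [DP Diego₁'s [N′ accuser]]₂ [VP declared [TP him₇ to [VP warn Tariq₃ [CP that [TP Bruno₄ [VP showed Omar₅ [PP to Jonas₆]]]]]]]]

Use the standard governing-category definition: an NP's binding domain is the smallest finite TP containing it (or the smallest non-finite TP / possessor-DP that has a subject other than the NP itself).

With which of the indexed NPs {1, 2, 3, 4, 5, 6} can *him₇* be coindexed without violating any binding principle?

{1}

*him* is a pronoun, so Principle B applies: it must be free in its binding domain.
Binding domain of *him₇*: the matrix TP, whose subject is [Diego₁'s accuser]₂.
*Diego₁* and the pronoun do not c-command one another → neither Principle B nor Principle C is at stake; coindexation permitted.
*[Diego₁'s accuser]₂* c-commands the pronoun within its binding domain → coindexation would violate Principle B.
*Tariq₃*: the pronoun c-commands this R-expression → coindexation would violate Principle C on *Tariq₃*.
*Bruno₄*: the pronoun c-commands this R-expression → coindexation would violate Principle C on *Bruno₄*.
*Omar₅*: the pronoun c-commands this R-expression → coindexation would violate Principle C on *Omar₅*.
*Jonas₆*: the pronoun c-commands this R-expression → coindexation would violate Principle C on *Jonas₆*.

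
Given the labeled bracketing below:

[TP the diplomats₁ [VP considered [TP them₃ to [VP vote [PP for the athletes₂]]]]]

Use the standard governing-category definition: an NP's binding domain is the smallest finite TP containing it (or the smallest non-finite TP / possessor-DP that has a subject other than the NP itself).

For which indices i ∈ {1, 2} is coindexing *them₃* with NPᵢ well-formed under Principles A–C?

*them* is a pronoun, so Principle B applies: it must be free in its binding domain.
Binding domain of *them₃*: the matrix TP, whose subject is the diplomats₁.
*the diplomats₁* c-commands the pronoun within its binding domain → coindexation would violate Principle B.
*the athletes₂*: the pronoun c-commands this R-expression → coindexation would violate Principle C on *the athletes₂*.

none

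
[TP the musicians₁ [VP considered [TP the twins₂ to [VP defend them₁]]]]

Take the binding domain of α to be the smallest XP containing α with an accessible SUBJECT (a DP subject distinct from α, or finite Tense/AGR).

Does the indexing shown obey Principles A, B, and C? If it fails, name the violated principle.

grammatical

The two coindexed NPs are *the musicians₁* and *them₁*.
*them₁* is a pronoun; its binding domain is the embedded TP, whose subject is the twins₂. Within that domain it is c-commanded only by *the twins₂*, which carries a different index — the pronoun is free locally, so Principle B holds.
*the musicians₁* is an R-expression; *them₁* does not c-command it, and no other NP shares its index, so Principle C is satisfied.
All principles are respected.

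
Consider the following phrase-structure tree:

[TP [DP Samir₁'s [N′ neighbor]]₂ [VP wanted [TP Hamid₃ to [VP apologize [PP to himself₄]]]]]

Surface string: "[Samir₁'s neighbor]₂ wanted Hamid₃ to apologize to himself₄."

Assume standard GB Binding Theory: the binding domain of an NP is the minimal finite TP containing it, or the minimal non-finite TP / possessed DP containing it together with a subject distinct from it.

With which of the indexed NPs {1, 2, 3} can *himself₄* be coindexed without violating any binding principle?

{3}

*himself* is an anaphor, so Principle A applies: it must be bound in its binding domain.
Binding domain of *himself₄*: the embedded TP, whose subject is Hamid₃.
*Samir₁* does not c-command the anaphor → cannot bind it.
*[Samir₁'s neighbor]₂* c-commands the anaphor but is outside its binding domain → cannot satisfy Principle A.
*Hamid₃* c-commands the anaphor within its binding domain → licit binder.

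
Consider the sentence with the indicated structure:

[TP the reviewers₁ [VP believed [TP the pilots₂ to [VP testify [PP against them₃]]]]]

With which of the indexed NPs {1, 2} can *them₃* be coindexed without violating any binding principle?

{1}

*them* is a pronoun, so Principle B applies: it must be free in its binding domain.
Binding domain of *them₃*: the embedded TP, whose subject is the pilots₂.
*the reviewers₁* c-commands the pronoun but from outside its binding domain, and is not c-commanded by it → coindexation permitted.
*the pilots₂* c-commands the pronoun within its binding domain → coindexation would violate Principle B.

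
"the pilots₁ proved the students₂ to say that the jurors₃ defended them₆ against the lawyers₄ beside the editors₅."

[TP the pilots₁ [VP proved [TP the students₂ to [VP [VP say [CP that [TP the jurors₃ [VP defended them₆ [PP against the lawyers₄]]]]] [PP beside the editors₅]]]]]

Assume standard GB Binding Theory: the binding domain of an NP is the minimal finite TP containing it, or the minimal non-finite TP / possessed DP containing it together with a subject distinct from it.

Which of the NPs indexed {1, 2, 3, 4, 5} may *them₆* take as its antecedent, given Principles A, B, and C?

{1, 2, 5}

*them* is a pronoun, so Principle B applies: it must be free in its binding domain.
Binding domain of *them₆*: the embedded TP, whose subject is the jurors₃.
*the pilots₁* c-commands the pronoun but from outside its binding domain, and is not c-commanded by it → coindexation permitted.
*the students₂* c-commands the pronoun but from outside its binding domain, and is not c-commanded by it → coindexation permitted.
*the jurors₃* c-commands the pronoun within its binding domain → coindexation would violate Principle B.
*the lawyers₄*: the pronoun c-commands this R-expression → coindexation would violate Principle C on *the lawyers₄*.
*the editors₅* and the pronoun do not c-command one another → neither Principle B nor Principle C is at stake; coindexation permitted.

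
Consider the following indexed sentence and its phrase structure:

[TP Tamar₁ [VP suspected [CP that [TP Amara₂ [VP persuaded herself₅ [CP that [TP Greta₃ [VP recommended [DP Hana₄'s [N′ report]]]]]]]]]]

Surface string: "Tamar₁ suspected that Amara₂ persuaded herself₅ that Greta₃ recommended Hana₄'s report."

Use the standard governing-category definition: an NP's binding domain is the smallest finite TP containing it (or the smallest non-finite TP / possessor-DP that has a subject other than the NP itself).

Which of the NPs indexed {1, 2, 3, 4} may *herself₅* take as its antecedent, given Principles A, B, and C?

*herself* is an anaphor, so Principle A applies: it must be bound in its binding domain.
Binding domain of *herself₅*: the embedded TP, whose subject is Amara₂.
*Tamar₁* c-commands the anaphor but is outside its binding domain → cannot satisfy Principle A.
*Amara₂* c-commands the anaphor within its binding domain → licit binder.
*Greta₃* does not c-command the anaphor → cannot bind it.
*Hana₄* does not c-command the anaphor → cannot bind it.

{2}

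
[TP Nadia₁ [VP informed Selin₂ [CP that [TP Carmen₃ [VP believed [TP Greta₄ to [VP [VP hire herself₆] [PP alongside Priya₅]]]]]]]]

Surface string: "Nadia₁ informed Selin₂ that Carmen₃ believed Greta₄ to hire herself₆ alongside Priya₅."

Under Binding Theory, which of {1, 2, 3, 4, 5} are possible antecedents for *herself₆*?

*herself* is an anaphor, so Principle A applies: it must be bound in its binding domain.
Binding domain of *herself₆*: the embedded TP, whose subject is Greta₄.
*Nadia₁* c-commands the anaphor but is outside its binding domain → cannot satisfy Principle A.
*Selin₂* c-commands the anaphor but is outside its binding domain → cannot satisfy Principle A.
*Carmen₃* c-commands the anaphor but is outside its binding domain → cannot satisfy Principle A.
*Greta₄* c-commands the anaphor within its binding domain → licit binder.
*Priya₅* does not c-command the anaphor → cannot bind it.

{4}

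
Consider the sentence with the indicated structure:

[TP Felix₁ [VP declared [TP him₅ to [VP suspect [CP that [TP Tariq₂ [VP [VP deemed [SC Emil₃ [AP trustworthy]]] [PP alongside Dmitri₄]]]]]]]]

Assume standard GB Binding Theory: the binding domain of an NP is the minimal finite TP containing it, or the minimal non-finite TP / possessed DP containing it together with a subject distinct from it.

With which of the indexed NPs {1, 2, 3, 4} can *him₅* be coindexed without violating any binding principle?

*him* is a pronoun, so Principle B applies: it must be free in its binding domain.
Binding domain of *him₅*: the matrix TP, whose subject is Felix₁.
*Felix₁* c-commands the pronoun within its binding domain → coindexation would violate Principle B.
*Tariq₂*: the pronoun c-commands this R-expression → coindexation would violate Principle C on *Tariq₂*.
*Emil₃*: the pronoun c-commands this R-expression → coindexation would violate Principle C on *Emil₃*.
*Dmitri₄*: the pronoun c-commands this R-expression → coindexation would violate Principle C on *Dmitri₄*.

none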